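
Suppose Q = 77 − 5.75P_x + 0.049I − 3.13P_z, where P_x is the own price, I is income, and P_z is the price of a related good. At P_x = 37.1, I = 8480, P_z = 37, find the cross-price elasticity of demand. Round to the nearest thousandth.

-0.709

Substituting, Q = 77 − 5.75(37.1) + 0.049(8480) − 3.13(37) = 77 − 213.325 + 415.52 − 115.81 = 163.385.
∂Q/∂P_z = −3.13, so E_xy = -3.13·(37/163.385) ≈ -0.709.
E_xy < 0: the goods are complements.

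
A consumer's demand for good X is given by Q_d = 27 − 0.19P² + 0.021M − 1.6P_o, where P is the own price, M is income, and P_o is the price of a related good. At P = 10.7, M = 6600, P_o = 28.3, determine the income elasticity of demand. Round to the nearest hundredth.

Substituting, Q_d = 27 − 0.19(10.7)² + 0.021(6600) − 1.6(28.3) = 27 − 21.7531 + 138.6 − 45.28 = 98.5669.
∂Q_d/∂M = +0.021, so E_I = 0.021·(6600/98.5669) ≈ 1.41.
E_I > 1: normal good (luxury).

1.41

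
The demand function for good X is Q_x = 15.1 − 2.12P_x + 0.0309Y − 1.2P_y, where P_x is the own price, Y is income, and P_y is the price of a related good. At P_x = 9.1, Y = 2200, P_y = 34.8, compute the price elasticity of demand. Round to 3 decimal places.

-0.876

Evaluating quantity at (P_x, Y, P_y) gives Q_x = 15.1 − 2.12(9.1) + 0.0309(2200) − 1.2(34.8) = 15.1 − 19.292 + 67.98 − 41.76 = 22.028.
∂Q_x/∂P_x = −2.12, so E_p = (−2.12)·(9.1/22.028) ≈ -0.876.
|E_p| < 1: demand is inelastic.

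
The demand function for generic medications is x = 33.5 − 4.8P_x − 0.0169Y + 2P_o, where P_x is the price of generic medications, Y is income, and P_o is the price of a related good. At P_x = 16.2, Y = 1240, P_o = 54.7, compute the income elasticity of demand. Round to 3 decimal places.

-0.474

x = 33.5 − 4.8(16.2) − 0.0169(1240) + 2(54.7) = 33.5 − 77.76 − 20.956 + 109.4 = 44.184.
∂x/∂Y = −0.0169, so E_I = -0.0169·(1240/44.184) ≈ -0.474.
E_I < 0: inferior good.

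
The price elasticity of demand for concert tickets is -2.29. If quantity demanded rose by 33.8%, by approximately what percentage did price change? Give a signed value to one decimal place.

-14.8

%ΔQ ≈ E × %ΔP ⇒ %ΔP = %ΔQ / E = (33.8%)/(-2.29) ≈ -14.8%.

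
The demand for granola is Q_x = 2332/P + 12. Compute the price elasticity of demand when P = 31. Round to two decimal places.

At P = 31, Q_x = 87.2258.
dQ_x/dP = −2332/P² = −2.4266.
Point elasticity E = (dQ_x/dP)·(P/Q_x) = -2.4266 × 31/87.2258 ≈ -0.86.
|E| < 1, so demand is inelastic at this price.

-0.86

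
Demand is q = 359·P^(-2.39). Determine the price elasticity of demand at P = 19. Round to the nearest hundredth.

-2.39

For a Cobb–Douglas (constant-elasticity) form q = A·P^α·…, the elasticity with respect to P equals the exponent α at every point.
Here the exponent on P is -2.39, so the price elasticity of demand is -2.39.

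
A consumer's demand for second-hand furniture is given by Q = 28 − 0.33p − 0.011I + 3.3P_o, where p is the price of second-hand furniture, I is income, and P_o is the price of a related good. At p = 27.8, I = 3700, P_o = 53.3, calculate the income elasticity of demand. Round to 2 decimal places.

At the given point, Q = 28 − 0.33(27.8) − 0.011(3700) + 3.3(53.3) = 28 − 9.174 − 40.7 + 175.89 = 154.016.
∂Q/∂I = −0.011, so E_I = -0.011·(3700/154.016) ≈ -0.26.
E_I < 0: inferior good.

-0.26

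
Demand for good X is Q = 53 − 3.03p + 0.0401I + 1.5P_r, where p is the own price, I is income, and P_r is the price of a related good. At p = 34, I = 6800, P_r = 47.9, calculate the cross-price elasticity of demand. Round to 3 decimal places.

At the given point, Q = 53 − 3.03(34) + 0.0401(6800) + 1.5(47.9) = 53 − 103.02 + 272.68 + 71.85 = 294.51.
∂Q/∂P_r = +1.5, so E_xy = 1.5·(47.9/294.51) ≈ 0.244.
E_xy > 0: the goods are substitutes.

0.244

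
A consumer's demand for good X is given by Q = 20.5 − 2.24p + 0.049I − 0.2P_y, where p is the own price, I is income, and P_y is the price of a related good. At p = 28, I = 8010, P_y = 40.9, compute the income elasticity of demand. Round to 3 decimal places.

Evaluating quantity at (p, I, P_y) gives Q = 20.5 − 2.24(28) + 0.049(8010) − 0.2(40.9) = 20.5 − 62.72 + 392.49 − 8.18 = 342.09.
∂Q/∂I = +0.049, so E_I = 0.049·(8010/342.09) ≈ 1.147.
E_I > 1: normal good (luxury).

1.147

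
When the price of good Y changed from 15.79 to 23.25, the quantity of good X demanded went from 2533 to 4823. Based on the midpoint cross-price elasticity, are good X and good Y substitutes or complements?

substitutes

%ΔQ_x = (4823 − 2533)/[(2533+4823)/2] = 2290/3678 ≈ 0.6226.
%ΔP_y = (23.25 − 15.79)/[(15.79+23.25)/2] ≈ 0.3822.
E_xy = 0.6226/0.3822 ≈ 1.629.
E_xy > 0, so the goods are substitutes.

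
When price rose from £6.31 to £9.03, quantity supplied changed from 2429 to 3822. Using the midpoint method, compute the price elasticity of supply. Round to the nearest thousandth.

1.257

%ΔQ = (3822 − 2429)/[(2429 + 3822)/2] = 1393/3125.5 ≈ 0.4457.
%ΔP = (9.03 − 6.31)/[(6.31 + 9.03)/2] = 2.72/7.67 ≈ 0.3546.
Arc elasticity E = %ΔQ/%ΔP ≈ 0.4457/0.3546 ≈ 1.257.
|E| > 1: supply is elastic over this range.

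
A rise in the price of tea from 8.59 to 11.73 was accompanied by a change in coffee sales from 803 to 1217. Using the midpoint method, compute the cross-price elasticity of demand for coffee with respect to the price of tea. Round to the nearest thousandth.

1.326

%ΔQ_x = (1217 − 803)/[(803+1217)/2] = 414/1010 ≈ 0.4099.
%ΔP_y = (11.73 − 8.59)/[(8.59+11.73)/2] ≈ 0.3091.
E_xy = 0.4099/0.3091 ≈ 1.326.
E_xy > 0, so coffee and tea are substitutes.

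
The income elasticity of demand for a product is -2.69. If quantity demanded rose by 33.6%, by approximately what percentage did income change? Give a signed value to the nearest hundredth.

%ΔQ ≈ E × %ΔI ⇒ %ΔI = %ΔQ / E = (33.6%)/(-2.69) ≈ -12.49%.

-12.49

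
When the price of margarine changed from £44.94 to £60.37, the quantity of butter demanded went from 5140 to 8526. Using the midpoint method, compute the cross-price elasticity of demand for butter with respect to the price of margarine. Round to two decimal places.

%ΔQ_x = (8526 − 5140)/[(5140+8526)/2] = 3386/6833 ≈ 0.4955.
%ΔP_y = (60.37 − 44.94)/[(44.94+60.37)/2] ≈ 0.2930.
E_xy = 0.4955/0.2930 ≈ 1.69.
E_xy > 0, so butter and margarine are substitutes.

1.69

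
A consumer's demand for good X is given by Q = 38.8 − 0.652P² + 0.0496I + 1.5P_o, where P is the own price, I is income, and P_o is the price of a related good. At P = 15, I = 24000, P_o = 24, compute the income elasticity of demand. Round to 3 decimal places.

First evaluate Q: 38.8 − 0.652(15)² + 0.0496(24000) + 1.5(24) = 38.8 − 146.7 + 1190.4 + 36 = 1118.5.
∂Q/∂I = +0.0496, so E_I = 0.0496·(24000/1118.5) ≈ 1.064.
E_I > 1: normal good (luxury).

1.064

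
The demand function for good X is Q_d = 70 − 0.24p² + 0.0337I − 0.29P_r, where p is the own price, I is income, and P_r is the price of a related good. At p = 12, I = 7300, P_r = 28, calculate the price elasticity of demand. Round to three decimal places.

-0.253

Q_d = 70 − 0.24(12)² + 0.0337(7300) − 0.29(28) = 70 − 34.56 + 246.01 − 8.12 = 273.33.
∂Q_d/∂p = −2·0.24·p = -5.76, so E_p = -5.76·(12/273.33) ≈ -0.253.
|E_p| < 1: demand is inelastic.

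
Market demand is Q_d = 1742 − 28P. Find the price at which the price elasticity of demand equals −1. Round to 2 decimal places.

For linear demand Q_d = a − bP, E = −bP/(a − bP). |E| = 1 ⇒ bP = a − bP ⇒ P = a/(2b).
P = 1742/(2·28) ≈ 31.11.

31.11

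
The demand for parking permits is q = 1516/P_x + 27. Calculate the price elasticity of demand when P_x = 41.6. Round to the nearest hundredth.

At P_x = 41.6, q = 63.4423.
dq/dP_x = −1516/P_x² = −0.876.
Point elasticity E = (dq/dP_x)·(P_x/q) = -0.876 × 41.6/63.4423 ≈ -0.57.
|E| < 1, so demand is inelastic at this price.

-0.57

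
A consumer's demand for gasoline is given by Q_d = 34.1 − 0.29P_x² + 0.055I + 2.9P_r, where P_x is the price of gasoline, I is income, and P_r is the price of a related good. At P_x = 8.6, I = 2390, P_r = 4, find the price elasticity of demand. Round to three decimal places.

Substituting, Q_d = 34.1 − 0.29(8.6)² + 0.055(2390) + 2.9(4) = 34.1 − 21.4484 + 131.45 + 11.6 = 155.7016.
∂Q_d/∂P_x = −2·0.29·P_x = -4.988, so E_p = -4.988·(8.6/155.7016) ≈ -0.276.
|E_p| < 1: demand is inelastic.

-0.276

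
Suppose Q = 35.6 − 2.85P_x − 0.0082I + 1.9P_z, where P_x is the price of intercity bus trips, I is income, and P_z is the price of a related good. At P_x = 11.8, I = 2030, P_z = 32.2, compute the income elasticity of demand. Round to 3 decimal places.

-0.358

First evaluate Q: 35.6 − 2.85(11.8) − 0.0082(2030) + 1.9(32.2) = 35.6 − 33.63 − 16.646 + 61.18 = 46.504.
∂Q/∂I = −0.0082, so E_I = -0.0082·(2030/46.504) ≈ -0.358.
E_I < 0: inferior good.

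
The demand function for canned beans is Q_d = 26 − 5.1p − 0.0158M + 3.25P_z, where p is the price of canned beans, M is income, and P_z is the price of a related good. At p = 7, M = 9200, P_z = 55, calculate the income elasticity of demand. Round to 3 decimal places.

Substituting, Q_d = 26 − 5.1(7) − 0.0158(9200) + 3.25(55) = 26 − 35.7 − 145.36 + 178.75 = 23.69.
∂Q_d/∂M = −0.0158, so E_I = -0.0158·(9200/23.69) ≈ -6.136.
E_I < 0: inferior good.

-6.136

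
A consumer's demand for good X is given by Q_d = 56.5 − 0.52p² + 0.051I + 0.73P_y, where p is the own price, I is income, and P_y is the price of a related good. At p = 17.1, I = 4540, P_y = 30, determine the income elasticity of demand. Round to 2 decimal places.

Evaluating quantity at (p, I, P_y) gives Q_d = 56.5 − 0.52(17.1)² + 0.051(4540) + 0.73(30) = 56.5 − 152.0532 + 231.54 + 21.9 = 157.8868.
∂Q_d/∂I = +0.051, so E_I = 0.051·(4540/157.8868) ≈ 1.47.
E_I > 1: normal good (luxury).

1.47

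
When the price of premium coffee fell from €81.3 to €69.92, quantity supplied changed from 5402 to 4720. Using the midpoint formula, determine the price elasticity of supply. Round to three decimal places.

%Δq = (4720 − 5402)/[(5402 + 4720)/2] = -682/5061 ≈ -0.1348.
%ΔP = (69.92 − 81.3)/[(81.3 + 69.92)/2] = -11.38/75.61 ≈ -0.1505.
Arc elasticity E = %Δq/%ΔP ≈ -0.1348/-0.1505 ≈ 0.895.
|E| < 1: supply is inelastic over this range.

0.895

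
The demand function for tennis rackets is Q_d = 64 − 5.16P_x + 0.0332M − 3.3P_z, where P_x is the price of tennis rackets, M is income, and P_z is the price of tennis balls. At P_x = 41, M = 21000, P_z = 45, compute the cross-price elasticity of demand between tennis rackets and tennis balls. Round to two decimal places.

First evaluate Q_d: 64 − 5.16(41) + 0.0332(21000) − 3.3(45) = 64 − 211.56 + 697.2 − 148.5 = 401.14.
∂Q_d/∂P_z = −3.3, so E_xy = -3.3·(45/401.14) ≈ -0.37.
E_xy < 0: the goods are complements.

-0.37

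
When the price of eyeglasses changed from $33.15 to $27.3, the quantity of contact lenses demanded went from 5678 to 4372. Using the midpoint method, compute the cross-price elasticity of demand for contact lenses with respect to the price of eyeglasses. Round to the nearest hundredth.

%ΔQ_x = (4372 − 5678)/[(5678+4372)/2] = -1306/5025 ≈ -0.2599.
%ΔP_y = (27.3 − 33.15)/[(33.15+27.3)/2] ≈ -0.1935.
E_xy = -0.2599/-0.1935 ≈ 1.34.
E_xy > 0, so contact lenses and eyeglasses are substitutes.

1.34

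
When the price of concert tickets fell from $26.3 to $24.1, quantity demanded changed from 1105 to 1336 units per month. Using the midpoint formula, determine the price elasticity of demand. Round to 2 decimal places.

%Δq = (1336 − 1105)/[(1105 + 1336)/2] = 231/1220.5 ≈ 0.1893.
%Δp = (24.1 − 26.3)/[(26.3 + 24.1)/2] = -2.2/25.2 ≈ -0.0873.
Arc elasticity E = %Δq/%Δp ≈ 0.1893/-0.0873 ≈ -2.17.
|E| > 1: demand is elastic over this range.

-2.17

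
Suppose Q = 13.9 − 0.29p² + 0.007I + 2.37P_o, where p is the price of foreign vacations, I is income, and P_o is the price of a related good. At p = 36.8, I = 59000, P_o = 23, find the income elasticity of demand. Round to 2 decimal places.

4.66

First evaluate Q: 13.9 − 0.29(36.8)² + 0.007(59000) + 2.37(23) = 13.9 − 392.7296 + 413 + 54.51 = 88.6804.
∂Q/∂I = +0.007, so E_I = 0.007·(59000/88.6804) ≈ 4.66.
E_I > 1: normal good (luxury).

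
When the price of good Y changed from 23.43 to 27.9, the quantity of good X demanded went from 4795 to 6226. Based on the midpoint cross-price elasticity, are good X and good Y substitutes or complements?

%ΔQ_x = (6226 − 4795)/[(4795+6226)/2] = 1431/5510.5 ≈ 0.2597.
%ΔP_y = (27.9 − 23.43)/[(23.43+27.9)/2] ≈ 0.1742.
E_xy = 0.2597/0.1742 ≈ 1.491.
E_xy > 0, so the goods are substitutes.

substitutes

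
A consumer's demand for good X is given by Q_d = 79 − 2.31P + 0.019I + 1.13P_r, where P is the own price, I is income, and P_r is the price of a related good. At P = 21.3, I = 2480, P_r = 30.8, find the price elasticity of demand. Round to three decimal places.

-0.440

First evaluate Q_d: 79 − 2.31(21.3) + 0.019(2480) + 1.13(30.8) = 79 − 49.203 + 47.12 + 34.804 = 111.721.
∂Q_d/∂P = −2.31, so E_p = (−2.31)·(21.3/111.721) ≈ -0.440.
|E_p| < 1: demand is inelastic.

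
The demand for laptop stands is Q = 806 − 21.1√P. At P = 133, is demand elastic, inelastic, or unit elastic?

At P = 133, Q = 562.6629.
dQ/dP = −21.1/(2√P) = −21.1/(2·11.5326).
Point elasticity E = (dQ/dP)·(P/Q) = -0.9148 × 133/562.6629 ≈ -0.216.
|E| ≈ 0.216 < 1, so demand is inelastic.

inelastic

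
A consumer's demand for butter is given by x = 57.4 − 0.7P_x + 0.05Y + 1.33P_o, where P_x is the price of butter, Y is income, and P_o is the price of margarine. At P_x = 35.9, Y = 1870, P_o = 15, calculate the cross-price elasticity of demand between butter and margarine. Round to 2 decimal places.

0.14

x = 57.4 − 0.7(35.9) + 0.05(1870) + 1.33(15) = 57.4 − 25.13 + 93.5 + 19.95 = 145.72.
∂x/∂P_o = +1.33, so E_xy = 1.33·(15/145.72) ≈ 0.14.
E_xy > 0: the goods are substitutes.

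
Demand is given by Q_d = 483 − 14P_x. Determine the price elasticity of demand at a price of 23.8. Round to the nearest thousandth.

At P_x = 23.8, Q_d = 149.8.
dQ_d/dP_x = −14.
Point elasticity E = (dQ_d/dP_x)·(P_x/Q_d) = -14 × 23.8/149.8 ≈ -2.224.
|E| > 1, so demand is elastic at this price.

-2.224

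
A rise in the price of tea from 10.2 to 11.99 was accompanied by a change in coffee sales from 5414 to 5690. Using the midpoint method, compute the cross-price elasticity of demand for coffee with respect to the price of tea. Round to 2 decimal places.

%ΔQ_x = (5690 − 5414)/[(5414+5690)/2] = 276/5552 ≈ 0.0497.
%ΔP_y = (11.99 − 10.2)/[(10.2+11.99)/2] ≈ 0.1613.
E_xy = 0.0497/0.1613 ≈ 0.31.
E_xy > 0, so coffee and tea are substitutes.

0.31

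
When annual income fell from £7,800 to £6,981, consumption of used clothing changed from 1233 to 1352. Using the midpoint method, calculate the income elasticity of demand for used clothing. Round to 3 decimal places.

%ΔQ = (1352 − 1233)/[(1233+1352)/2] = 119/1292.5 ≈ 0.0921.
%ΔM = (6,981 − 7,800)/[(7,800+6,981)/2] = -819/7390.5 ≈ -0.1108.
E_I = %ΔQ/%ΔM ≈ -0.831.
E_I < 0: inferior good.

-0.831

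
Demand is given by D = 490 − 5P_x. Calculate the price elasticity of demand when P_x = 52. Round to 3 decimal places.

-1.130

At P_x = 52, D = 230.
dD/dP_x = −5.
Point elasticity E = (dD/dP_x)·(P_x/D) = -5 × 52/230 ≈ -1.130.
|E| > 1, so demand is elastic at this price.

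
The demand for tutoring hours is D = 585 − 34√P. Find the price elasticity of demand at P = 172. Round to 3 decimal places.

At P = 172, D = 139.0942.
dD/dP = −34/(2√P) = −34/(2·13.1149).
Point elasticity E = (dD/dP)·(P/D) = -1.2962 × 172/139.0942 ≈ -1.603.
|E| > 1, so demand is elastic at this price.

-1.603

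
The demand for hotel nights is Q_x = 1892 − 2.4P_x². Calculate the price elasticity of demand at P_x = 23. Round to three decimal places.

-4.080

At P_x = 23, Q_x = 622.4.
dQ_x/dP_x = −2·2.4·P_x = −110.4.
Point elasticity E = (dQ_x/dP_x)·(P_x/Q_x) = -110.4 × 23/622.4 ≈ -4.080.
|E| > 1, so demand is elastic at this price.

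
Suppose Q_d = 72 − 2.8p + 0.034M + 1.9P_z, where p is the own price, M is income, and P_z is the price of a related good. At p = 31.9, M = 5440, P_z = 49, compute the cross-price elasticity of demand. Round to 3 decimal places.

At the given point, Q_d = 72 − 2.8(31.9) + 0.034(5440) + 1.9(49) = 72 − 89.32 + 184.96 + 93.1 = 260.74.
∂Q_d/∂P_z = +1.9, so E_xy = 1.9·(49/260.74) ≈ 0.357.
E_xy > 0: the goods are substitutes.

0.357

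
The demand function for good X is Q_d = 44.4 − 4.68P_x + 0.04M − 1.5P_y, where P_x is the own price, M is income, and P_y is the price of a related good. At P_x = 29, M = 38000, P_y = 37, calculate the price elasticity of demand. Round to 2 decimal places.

-0.10

Substituting, Q_d = 44.4 − 4.68(29) + 0.04(38000) − 1.5(37) = 44.4 − 135.72 + 1520 − 55.5 = 1373.18.
∂Q_d/∂P_x = −4.68, so E_p = (−4.68)·(29/1373.18) ≈ -0.10.
|E_p| < 1: demand is inelastic.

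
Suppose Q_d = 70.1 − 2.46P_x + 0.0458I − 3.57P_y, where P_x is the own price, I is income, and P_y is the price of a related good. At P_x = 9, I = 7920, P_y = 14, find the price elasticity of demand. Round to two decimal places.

Q_d = 70.1 − 2.46(9) + 0.0458(7920) − 3.57(14) = 70.1 − 22.14 + 362.736 − 49.98 = 360.716.
∂Q_d/∂P_x = −2.46, so E_p = (−2.46)·(9/360.716) ≈ -0.06.
|E_p| < 1: demand is inelastic.

-0.06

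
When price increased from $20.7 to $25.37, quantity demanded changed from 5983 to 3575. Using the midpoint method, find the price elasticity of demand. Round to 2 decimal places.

-2.49

%Δq = (3575 − 5983)/[(5983 + 3575)/2] = -2408/4779 ≈ -0.5039.
%Δp = (25.37 − 20.7)/[(20.7 + 25.37)/2] = 4.67/23.035 ≈ 0.2027.
Arc elasticity E = %Δq/%Δp ≈ -0.5039/0.2027 ≈ -2.49.
|E| > 1: demand is elastic over this range.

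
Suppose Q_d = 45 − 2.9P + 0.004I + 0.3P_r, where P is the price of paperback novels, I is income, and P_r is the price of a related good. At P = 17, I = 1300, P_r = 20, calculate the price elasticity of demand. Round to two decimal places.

Q_d = 45 − 2.9(17) + 0.004(1300) + 0.3(20) = 45 − 49.3 + 5.2 + 6 = 6.9.
∂Q_d/∂P = −2.9, so E_p = (−2.9)·(17/6.9) ≈ -7.14.
|E_p| > 1: demand is elastic.

-7.14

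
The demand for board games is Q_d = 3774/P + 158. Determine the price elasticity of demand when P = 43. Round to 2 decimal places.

-0.36

At P = 43, Q_d = 245.7674.
dQ_d/dP = −3774/P² = −2.0411.
Point elasticity E = (dQ_d/dP)·(P/Q_d) = -2.0411 × 43/245.7674 ≈ -0.36.
|E| < 1, so demand is inelastic at this price.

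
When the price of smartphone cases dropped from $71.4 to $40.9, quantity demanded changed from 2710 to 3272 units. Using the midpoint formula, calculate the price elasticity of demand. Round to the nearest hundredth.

%ΔQ = (3272 − 2710)/[(2710 + 3272)/2] = 562/2991 ≈ 0.1879.
%ΔP = (40.9 − 71.4)/[(71.4 + 40.9)/2] = -30.5/56.15 ≈ -0.5432.
Arc elasticity E = %ΔQ/%ΔP ≈ 0.1879/-0.5432 ≈ -0.35.
|E| < 1: demand is inelastic over this range.

-0.35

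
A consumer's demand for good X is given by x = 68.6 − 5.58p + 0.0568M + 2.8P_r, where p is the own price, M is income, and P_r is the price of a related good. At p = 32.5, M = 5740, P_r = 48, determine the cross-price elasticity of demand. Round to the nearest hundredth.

First evaluate x: 68.6 − 5.58(32.5) + 0.0568(5740) + 2.8(48) = 68.6 − 181.35 + 326.032 + 134.4 = 347.682.
∂x/∂P_r = +2.8, so E_xy = 2.8·(48/347.682) ≈ 0.39.
E_xy > 0: the goods are substitutes.

0.39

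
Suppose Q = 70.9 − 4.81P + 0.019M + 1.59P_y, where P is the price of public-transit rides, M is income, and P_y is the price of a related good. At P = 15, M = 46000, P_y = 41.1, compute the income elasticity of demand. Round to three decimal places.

0.932

First evaluate Q: 70.9 − 4.81(15) + 0.019(46000) + 1.59(41.1) = 70.9 − 72.15 + 874 + 65.349 = 938.099.
∂Q/∂M = +0.019, so E_I = 0.019·(46000/938.099) ≈ 0.932.
E_I ∈ (0,1): normal good (necessity).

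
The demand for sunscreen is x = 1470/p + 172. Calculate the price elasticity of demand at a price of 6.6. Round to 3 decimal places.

-0.564

At p = 6.6, x = 394.7273.
dx/dp = −1470/p² = −33.7466.
Point elasticity E = (dx/dp)·(p/x) = -33.7466 × 6.6/394.7273 ≈ -0.564.
|E| < 1, so demand is inelastic at this price.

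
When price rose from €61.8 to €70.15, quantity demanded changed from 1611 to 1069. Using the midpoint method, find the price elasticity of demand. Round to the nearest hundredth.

-3.20

%ΔQ = (1069 − 1611)/[(1611 + 1069)/2] = -542/1340 ≈ -0.4045.
%Δp = (70.15 − 61.8)/[(61.8 + 70.15)/2] = 8.35/65.975 ≈ 0.1266.
Arc elasticity E = %ΔQ/%Δp ≈ -0.4045/0.1266 ≈ -3.20.
|E| > 1: demand is elastic over this range.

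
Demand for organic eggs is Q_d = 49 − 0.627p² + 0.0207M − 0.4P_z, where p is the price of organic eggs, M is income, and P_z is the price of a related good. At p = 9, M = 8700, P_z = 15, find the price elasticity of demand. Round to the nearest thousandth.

-0.590

Evaluating quantity at (p, M, P_z) gives Q_d = 49 − 0.627(9)² + 0.0207(8700) − 0.4(15) = 49 − 50.787 + 180.09 − 6 = 172.303.
∂Q_d/∂p = −2·0.627·p = -11.286, so E_p = -11.286·(9/172.303) ≈ -0.590.
|E_p| < 1: demand is inelastic.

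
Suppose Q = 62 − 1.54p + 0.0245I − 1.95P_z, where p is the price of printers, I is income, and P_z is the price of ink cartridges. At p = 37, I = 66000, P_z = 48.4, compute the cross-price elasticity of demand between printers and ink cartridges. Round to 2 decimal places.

-0.06

Evaluating quantity at (p, I, P_z) gives Q = 62 − 1.54(37) + 0.0245(66000) − 1.95(48.4) = 62 − 56.98 + 1617 − 94.38 = 1527.64.
∂Q/∂P_z = −1.95, so E_xy = -1.95·(48.4/1527.64) ≈ -0.06.
E_xy < 0: the goods are complements.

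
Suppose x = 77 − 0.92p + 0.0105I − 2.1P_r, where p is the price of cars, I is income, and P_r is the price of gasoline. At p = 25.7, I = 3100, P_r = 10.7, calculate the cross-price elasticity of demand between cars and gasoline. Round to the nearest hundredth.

-0.35

First evaluate x: 77 − 0.92(25.7) + 0.0105(3100) − 2.1(10.7) = 77 − 23.644 + 32.55 − 22.47 = 63.436.
∂x/∂P_r = −2.1, so E_xy = -2.1·(10.7/63.436) ≈ -0.35.
E_xy < 0: the goods are complements.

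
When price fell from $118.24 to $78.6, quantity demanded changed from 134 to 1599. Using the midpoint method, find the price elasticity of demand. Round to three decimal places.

-4.198

%ΔQ = (1599 − 134)/[(134 + 1599)/2] = 1465/866.5 ≈ 1.6907.
%ΔP = (78.6 − 118.24)/[(118.24 + 78.6)/2] = -39.64/98.42 ≈ -0.4028.
Arc elasticity E = %ΔQ/%ΔP ≈ 1.6907/-0.4028 ≈ -4.198.
|E| > 1: demand is elastic over this range.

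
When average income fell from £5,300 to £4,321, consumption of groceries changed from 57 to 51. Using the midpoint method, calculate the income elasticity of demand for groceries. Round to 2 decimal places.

%ΔQ = (51 − 57)/[(57+51)/2] = -6/54 ≈ -0.1111.
%ΔI = (4,321 − 5,300)/[(5,300+4,321)/2] = -979/4810.5 ≈ -0.2035.
E_I = %ΔQ/%ΔI ≈ 0.55.
E_I ∈ (0,1): normal good (necessity).

0.55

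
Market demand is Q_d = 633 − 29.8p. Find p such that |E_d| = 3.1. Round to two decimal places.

16.06

Set −bp/(a − bp) = −3.1 ⇒ bp = 3.1(a − bp) ⇒ bp(1+3.1) = 3.1·a.
p = 3.1·633/(29.8·4.1) ≈ 16.06.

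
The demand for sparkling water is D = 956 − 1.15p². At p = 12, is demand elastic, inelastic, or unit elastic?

At p = 12, D = 790.4.
dD/dp = −2·1.15·p = −27.6.
Point elasticity E = (dD/dp)·(p/D) = -27.6 × 12/790.4 ≈ -0.419.
|E| ≈ 0.419 < 1, so demand is inelastic.

inelastic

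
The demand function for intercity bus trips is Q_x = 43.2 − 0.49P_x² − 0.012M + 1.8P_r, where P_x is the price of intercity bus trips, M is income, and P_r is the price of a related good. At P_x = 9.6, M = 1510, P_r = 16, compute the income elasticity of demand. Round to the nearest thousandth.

-2.078

First evaluate Q_x: 43.2 − 0.49(9.6)² − 0.012(1510) + 1.8(16) = 43.2 − 45.1584 − 18.12 + 28.8 = 8.7216.
∂Q_x/∂M = −0.012, so E_I = -0.012·(1510/8.7216) ≈ -2.078.
E_I < 0: inferior good.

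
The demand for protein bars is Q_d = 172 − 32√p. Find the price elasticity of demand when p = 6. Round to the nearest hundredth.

At p = 6, Q_d = 93.6163.
dQ_d/dp = −32/(2√p) = −32/(2·2.4495).
Point elasticity E = (dQ_d/dp)·(p/Q_d) = -6.532 × 6/93.6163 ≈ -0.42.
|E| < 1, so demand is inelastic at this price.

-0.42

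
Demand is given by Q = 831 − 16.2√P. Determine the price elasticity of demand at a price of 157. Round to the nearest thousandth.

At P = 157, Q = 628.0146.
dQ/dP = −16.2/(2√P) = −16.2/(2·12.53).
Point elasticity E = (dQ/dP)·(P/Q) = -0.6465 × 157/628.0146 ≈ -0.162.
|E| < 1, so demand is inelastic at this price.

-0.162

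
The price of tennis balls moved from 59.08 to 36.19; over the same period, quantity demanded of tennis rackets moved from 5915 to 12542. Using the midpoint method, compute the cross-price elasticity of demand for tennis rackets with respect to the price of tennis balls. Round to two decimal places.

%ΔQ_x = (12542 − 5915)/[(5915+12542)/2] = 6627/9228.5 ≈ 0.7181.
%ΔP_y = (36.19 − 59.08)/[(59.08+36.19)/2] ≈ -0.4805.
E_xy = 0.7181/-0.4805 ≈ -1.49.
E_xy < 0, so tennis rackets and tennis balls are complements.

-1.49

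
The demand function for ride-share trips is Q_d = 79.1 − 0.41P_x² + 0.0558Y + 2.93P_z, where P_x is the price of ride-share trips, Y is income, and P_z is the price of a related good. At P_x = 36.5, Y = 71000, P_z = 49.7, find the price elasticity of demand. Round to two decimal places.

-0.30

At the given point, Q_d = 79.1 − 0.41(36.5)² + 0.0558(71000) + 2.93(49.7) = 79.1 − 546.2225 + 3961.8 + 145.621 = 3640.2985.
∂Q_d/∂P_x = −2·0.41·P_x = -29.93, so E_p = -29.93·(36.5/3640.2985) ≈ -0.30.
|E_p| < 1: demand is inelastic.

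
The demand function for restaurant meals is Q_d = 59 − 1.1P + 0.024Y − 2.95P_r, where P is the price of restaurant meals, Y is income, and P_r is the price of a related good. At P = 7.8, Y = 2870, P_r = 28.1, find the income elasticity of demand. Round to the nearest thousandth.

1.892

First evaluate Q_d: 59 − 1.1(7.8) + 0.024(2870) − 2.95(28.1) = 59 − 8.58 + 68.88 − 82.895 = 36.405.
∂Q_d/∂Y = +0.024, so E_I = 0.024·(2870/36.405) ≈ 1.892.
E_I > 1: normal good (luxury).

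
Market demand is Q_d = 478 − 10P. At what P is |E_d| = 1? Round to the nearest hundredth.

23.90

For linear demand Q_d = a − bP, E = −bP/(a − bP). |E| = 1 ⇒ bP = a − bP ⇒ P = a/(2b).
P = 478/(2·10) = 23.90.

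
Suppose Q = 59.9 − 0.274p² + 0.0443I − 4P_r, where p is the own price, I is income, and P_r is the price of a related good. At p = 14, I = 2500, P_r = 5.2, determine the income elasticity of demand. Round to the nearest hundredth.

Evaluating quantity at (p, I, P_r) gives Q = 59.9 − 0.274(14)² + 0.0443(2500) − 4(5.2) = 59.9 − 53.704 + 110.75 − 20.8 = 96.146.
∂Q/∂I = +0.0443, so E_I = 0.0443·(2500/96.146) ≈ 1.15.
E_I > 1: normal good (luxury).

1.15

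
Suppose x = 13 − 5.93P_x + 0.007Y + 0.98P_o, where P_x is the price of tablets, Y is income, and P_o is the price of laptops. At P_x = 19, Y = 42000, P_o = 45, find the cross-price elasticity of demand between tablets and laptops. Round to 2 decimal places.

First evaluate x: 13 − 5.93(19) + 0.007(42000) + 0.98(45) = 13 − 112.67 + 294 + 44.1 = 238.43.
∂x/∂P_o = +0.98, so E_xy = 0.98·(45/238.43) ≈ 0.18.
E_xy > 0: the goods are substitutes.

0.18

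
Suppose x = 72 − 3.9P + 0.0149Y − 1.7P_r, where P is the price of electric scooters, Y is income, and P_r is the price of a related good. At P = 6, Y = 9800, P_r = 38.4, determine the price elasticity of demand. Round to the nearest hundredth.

-0.18

First evaluate x: 72 − 3.9(6) + 0.0149(9800) − 1.7(38.4) = 72 − 23.4 + 146.02 − 65.28 = 129.34.
∂x/∂P = −3.9, so E_p = (−3.9)·(6/129.34) ≈ -0.18.
|E_p| < 1: demand is inelastic.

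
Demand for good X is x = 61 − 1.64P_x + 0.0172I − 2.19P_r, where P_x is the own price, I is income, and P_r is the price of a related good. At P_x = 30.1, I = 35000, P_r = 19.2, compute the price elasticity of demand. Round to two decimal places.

-0.09

First evaluate x: 61 − 1.64(30.1) + 0.0172(35000) − 2.19(19.2) = 61 − 49.364 + 602 − 42.048 = 571.588.
∂x/∂P_x = −1.64, so E_p = (−1.64)·(30.1/571.588) ≈ -0.09.
|E_p| < 1: demand is inelastic.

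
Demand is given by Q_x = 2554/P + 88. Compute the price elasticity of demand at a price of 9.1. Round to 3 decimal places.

At P = 9.1, Q_x = 368.6593.
dQ_x/dP = −2554/P² = −30.8417.
Point elasticity E = (dQ_x/dP)·(P/Q_x) = -30.8417 × 9.1/368.6593 ≈ -0.761.
|E| < 1, so demand is inelastic at this price.

-0.761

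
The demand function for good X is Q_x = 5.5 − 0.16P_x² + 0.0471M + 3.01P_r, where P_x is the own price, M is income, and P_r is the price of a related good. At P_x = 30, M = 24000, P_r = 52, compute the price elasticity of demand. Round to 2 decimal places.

-0.25

Q_x = 5.5 − 0.16(30)² + 0.0471(24000) + 3.01(52) = 5.5 − 144 + 1130.4 + 156.52 = 1148.42.
∂Q_x/∂P_x = −2·0.16·P_x = -9.6, so E_p = -9.6·(30/1148.42) ≈ -0.25.
|E_p| < 1: demand is inelastic.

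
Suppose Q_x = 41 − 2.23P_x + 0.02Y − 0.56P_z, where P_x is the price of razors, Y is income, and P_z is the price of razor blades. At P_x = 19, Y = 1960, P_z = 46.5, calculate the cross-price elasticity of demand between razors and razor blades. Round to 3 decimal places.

First evaluate Q_x: 41 − 2.23(19) + 0.02(1960) − 0.56(46.5) = 41 − 42.37 + 39.2 − 26.04 = 11.79.
∂Q_x/∂P_z = −0.56, so E_xy = -0.56·(46.5/11.79) ≈ -2.209.
E_xy < 0: the goods are complements.

-2.209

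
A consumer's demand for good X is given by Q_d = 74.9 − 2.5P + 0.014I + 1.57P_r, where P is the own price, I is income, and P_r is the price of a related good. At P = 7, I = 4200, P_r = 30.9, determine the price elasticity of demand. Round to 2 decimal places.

-0.11

First evaluate Q_d: 74.9 − 2.5(7) + 0.014(4200) + 1.57(30.9) = 74.9 − 17.5 + 58.8 + 48.513 = 164.713.
∂Q_d/∂P = −2.5, so E_p = (−2.5)·(7/164.713) ≈ -0.11.
|E_p| < 1: demand is inelastic.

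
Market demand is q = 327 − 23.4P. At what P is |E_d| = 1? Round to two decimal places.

6.99

For linear demand q = a − bP, E = −bP/(a − bP). |E| = 1 ⇒ bP = a − bP ⇒ P = a/(2b).
P = 327/(2·23.4) ≈ 6.99.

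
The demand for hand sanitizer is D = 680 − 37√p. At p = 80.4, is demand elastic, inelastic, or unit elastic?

inelastic

At p = 80.4, D = 348.2356.
dD/dp = −37/(2√p) = −37/(2·8.9666).
Point elasticity E = (dD/dp)·(p/D) = -2.0632 × 80.4/348.2356 ≈ -0.476.
|E| ≈ 0.476 < 1, so demand is inelastic.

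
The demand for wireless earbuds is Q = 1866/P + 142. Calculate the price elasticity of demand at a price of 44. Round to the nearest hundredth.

At P = 44, Q = 184.4091.
dQ/dP = −1866/P² = −0.9638.
Point elasticity E = (dQ/dP)·(P/Q) = -0.9638 × 44/184.4091 ≈ -0.23.
|E| < 1, so demand is inelastic at this price.

-0.23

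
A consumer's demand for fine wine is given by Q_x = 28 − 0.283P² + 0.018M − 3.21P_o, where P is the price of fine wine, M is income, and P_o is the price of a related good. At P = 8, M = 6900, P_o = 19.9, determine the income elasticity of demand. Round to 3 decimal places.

Evaluating quantity at (P, M, P_o) gives Q_x = 28 − 0.283(8)² + 0.018(6900) − 3.21(19.9) = 28 − 18.112 + 124.2 − 63.879 = 70.209.
∂Q_x/∂M = +0.018, so E_I = 0.018·(6900/70.209) ≈ 1.769.
E_I > 1: normal good (luxury).

1.769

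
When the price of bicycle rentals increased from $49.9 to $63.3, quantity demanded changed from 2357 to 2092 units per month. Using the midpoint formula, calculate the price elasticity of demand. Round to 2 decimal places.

-0.50

%Δq = (2092 − 2357)/[(2357 + 2092)/2] = -265/2224.5 ≈ -0.1191.
%ΔP = (63.3 − 49.9)/[(49.9 + 63.3)/2] = 13.4/56.6 ≈ 0.2367.
Arc elasticity E = %Δq/%ΔP ≈ -0.1191/0.2367 ≈ -0.50.
|E| < 1: demand is inelastic over this range.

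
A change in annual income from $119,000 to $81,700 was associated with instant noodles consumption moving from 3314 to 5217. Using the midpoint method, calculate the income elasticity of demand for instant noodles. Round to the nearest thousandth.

%ΔQ = (5217 − 3314)/[(3314+5217)/2] = 1903/4265.5 ≈ 0.4461.
%ΔI = (81,700 − 119,000)/[(119,000+81,700)/2] = -37300/100350 ≈ -0.3717.
E_I = %ΔQ/%ΔI ≈ -1.200.
E_I < 0: inferior good.

-1.200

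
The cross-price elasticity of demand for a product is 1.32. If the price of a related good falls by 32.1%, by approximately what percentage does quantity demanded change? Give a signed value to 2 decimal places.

%ΔQ ≈ E × %ΔP_y = (1.32) × (-32.1%) ≈ -42.37%.

-42.37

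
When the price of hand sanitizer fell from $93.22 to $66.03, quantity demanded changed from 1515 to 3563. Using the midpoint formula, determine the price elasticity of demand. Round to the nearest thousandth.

-2.362

%Δq = (3563 − 1515)/[(1515 + 3563)/2] = 2048/2539 ≈ 0.8066.
%ΔP = (66.03 − 93.22)/[(93.22 + 66.03)/2] = -27.19/79.625 ≈ -0.3415.
Arc elasticity E = %Δq/%ΔP ≈ 0.8066/-0.3415 ≈ -2.362.
|E| > 1: demand is elastic over this range.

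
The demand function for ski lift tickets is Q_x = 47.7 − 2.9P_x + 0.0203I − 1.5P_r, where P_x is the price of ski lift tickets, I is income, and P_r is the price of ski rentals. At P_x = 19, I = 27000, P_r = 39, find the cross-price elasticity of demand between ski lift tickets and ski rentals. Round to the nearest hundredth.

-0.12

First evaluate Q_x: 47.7 − 2.9(19) + 0.0203(27000) − 1.5(39) = 47.7 − 55.1 + 548.1 − 58.5 = 482.2.
∂Q_x/∂P_r = −1.5, so E_xy = -1.5·(39/482.2) ≈ -0.12.
E_xy < 0: the goods are complements.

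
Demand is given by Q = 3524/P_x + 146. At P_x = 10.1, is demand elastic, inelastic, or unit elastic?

At P_x = 10.1, Q = 494.9109.
dQ/dP_x = −3524/P_x² = −34.5456.
Point elasticity E = (dQ/dP_x)·(P_x/Q) = -34.5456 × 10.1/494.9109 ≈ -0.705.
|E| ≈ 0.705 < 1, so demand is inelastic.

inelastic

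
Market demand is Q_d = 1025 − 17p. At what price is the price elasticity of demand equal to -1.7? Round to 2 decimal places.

Set −bp/(a − bp) = −1.7 ⇒ bp = 1.7(a − bp) ⇒ bp(1+1.7) = 1.7·a.
p = 1.7·1025/(17·2.7) ≈ 37.96.

37.96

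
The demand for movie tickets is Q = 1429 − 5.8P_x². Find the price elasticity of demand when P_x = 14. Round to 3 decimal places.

At P_x = 14, Q = 292.2.
dQ/dP_x = −2·5.8·P_x = −162.4.
Point elasticity E = (dQ/dP_x)·(P_x/Q) = -162.4 × 14/292.2 ≈ -7.781.
|E| > 1, so demand is elastic at this price.

-7.781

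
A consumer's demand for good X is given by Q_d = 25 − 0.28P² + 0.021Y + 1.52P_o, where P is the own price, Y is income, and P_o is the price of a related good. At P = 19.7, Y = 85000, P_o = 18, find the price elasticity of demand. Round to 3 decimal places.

-0.126

At the given point, Q_d = 25 − 0.28(19.7)² + 0.021(85000) + 1.52(18) = 25 − 108.6652 + 1785 + 27.36 = 1728.6948.
∂Q_d/∂P = −2·0.28·P = -11.032, so E_p = -11.032·(19.7/1728.6948) ≈ -0.126.
|E_p| < 1: demand is inelastic.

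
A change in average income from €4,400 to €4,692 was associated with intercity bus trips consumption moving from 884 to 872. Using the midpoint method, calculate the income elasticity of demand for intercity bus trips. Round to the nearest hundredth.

%ΔQ = (872 − 884)/[(884+872)/2] = -12/878 ≈ -0.0137.
%ΔM = (4,692 − 4,400)/[(4,400+4,692)/2] = 292/4546 ≈ 0.0642.
E_I = %ΔQ/%ΔM ≈ -0.21.
E_I < 0: inferior good.

-0.21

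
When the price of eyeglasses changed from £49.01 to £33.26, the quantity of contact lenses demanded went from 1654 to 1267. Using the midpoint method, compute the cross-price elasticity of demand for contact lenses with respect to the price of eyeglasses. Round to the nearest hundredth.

%ΔQ_x = (1267 − 1654)/[(1654+1267)/2] = -387/1460.5 ≈ -0.2650.
%ΔP_y = (33.26 − 49.01)/[(49.01+33.26)/2] ≈ -0.3829.
E_xy = -0.2650/-0.3829 ≈ 0.69.
E_xy > 0, so contact lenses and eyeglasses are substitutes.

0.69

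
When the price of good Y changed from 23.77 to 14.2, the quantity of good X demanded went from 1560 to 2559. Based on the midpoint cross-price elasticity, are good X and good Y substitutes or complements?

complements

%ΔQ_x = (2559 − 1560)/[(1560+2559)/2] = 999/2059.5 ≈ 0.4851.
%ΔP_y = (14.2 − 23.77)/[(23.77+14.2)/2] ≈ -0.5041.
E_xy = 0.4851/-0.5041 ≈ -0.962.
E_xy < 0, so the goods are complements.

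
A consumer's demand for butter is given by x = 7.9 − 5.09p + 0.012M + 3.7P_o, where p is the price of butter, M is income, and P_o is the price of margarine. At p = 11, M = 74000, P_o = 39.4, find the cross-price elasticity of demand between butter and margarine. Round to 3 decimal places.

Substituting, x = 7.9 − 5.09(11) + 0.012(74000) + 3.7(39.4) = 7.9 − 55.99 + 888 + 145.78 = 985.69.
∂x/∂P_o = +3.7, so E_xy = 3.7·(39.4/985.69) ≈ 0.148.
E_xy > 0: the goods are substitutes.

0.148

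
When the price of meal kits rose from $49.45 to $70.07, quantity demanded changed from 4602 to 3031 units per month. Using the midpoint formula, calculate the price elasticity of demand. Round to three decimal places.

-1.193

%ΔQ = (3031 − 4602)/[(4602 + 3031)/2] = -1571/3816.5 ≈ -0.4116.
%ΔP = (70.07 − 49.45)/[(49.45 + 70.07)/2] = 20.62/59.76 ≈ 0.3450.
Arc elasticity E = %ΔQ/%ΔP ≈ -0.4116/0.3450 ≈ -1.193.
|E| > 1: demand is elastic over this range.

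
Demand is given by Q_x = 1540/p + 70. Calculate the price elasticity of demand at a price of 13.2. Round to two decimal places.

-0.63

At p = 13.2, Q_x = 186.6667.
dQ_x/dp = −1540/p² = −8.8384.
Point elasticity E = (dQ_x/dp)·(p/Q_x) = -8.8384 × 13.2/186.6667 ≈ -0.63.
|E| < 1, so demand is inelastic at this price.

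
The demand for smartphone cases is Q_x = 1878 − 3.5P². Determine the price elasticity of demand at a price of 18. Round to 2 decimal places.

-3.05

At P = 18, Q_x = 744.
dQ_x/dP = −2·3.5·P = −126.
Point elasticity E = (dQ_x/dP)·(P/Q_x) = -126 × 18/744 ≈ -3.05.
|E| > 1, so demand is elastic at this price.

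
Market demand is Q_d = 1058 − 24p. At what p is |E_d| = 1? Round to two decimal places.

For linear demand Q_d = a − bp, E = −bp/(a − bp). |E| = 1 ⇒ bp = a − bp ⇒ p = a/(2b).
p = 1058/(2·24) ≈ 22.04.

22.04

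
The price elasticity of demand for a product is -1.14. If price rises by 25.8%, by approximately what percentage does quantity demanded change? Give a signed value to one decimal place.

-29.4

%ΔQ ≈ E × %ΔP = (-1.14) × (25.8%) ≈ -29.4%.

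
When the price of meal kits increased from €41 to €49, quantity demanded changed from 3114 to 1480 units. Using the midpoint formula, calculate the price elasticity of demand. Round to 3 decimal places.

-4.001

%Δq = (1480 − 3114)/[(3114 + 1480)/2] = -1634/2297 ≈ -0.7114.
%ΔP = (49 − 41)/[(41 + 49)/2] = 8/45 ≈ 0.1778.
Arc elasticity E = %Δq/%ΔP ≈ -0.7114/0.1778 ≈ -4.001.
|E| > 1: demand is elastic over this range.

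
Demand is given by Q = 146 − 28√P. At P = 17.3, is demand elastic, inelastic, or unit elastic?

elastic

At P = 17.3, Q = 29.5388.
dQ/dP = −28/(2√P) = −28/(2·4.1593).
Point elasticity E = (dQ/dP)·(P/Q) = -3.3659 × 17.3/29.5388 ≈ -1.971.
|E| ≈ 1.971 > 1, so demand is elastic.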